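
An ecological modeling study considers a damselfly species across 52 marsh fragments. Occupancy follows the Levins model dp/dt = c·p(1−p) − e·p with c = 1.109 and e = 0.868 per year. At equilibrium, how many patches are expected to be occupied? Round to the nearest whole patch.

p* = 1 − e/c = 1 − 0.868/1.109 = 0.2173.
Expected occupied patches = N × p* = 52 × 0.2173 = 11.30 ≈ 11.

11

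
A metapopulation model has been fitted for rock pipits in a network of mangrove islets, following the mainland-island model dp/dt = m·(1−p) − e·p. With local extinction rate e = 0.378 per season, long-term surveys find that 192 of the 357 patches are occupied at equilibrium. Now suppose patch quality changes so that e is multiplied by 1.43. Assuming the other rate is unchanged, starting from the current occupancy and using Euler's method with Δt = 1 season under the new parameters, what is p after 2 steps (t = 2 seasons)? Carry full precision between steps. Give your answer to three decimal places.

0.449

Observed p* = 192/357 = 0.53782.
Balance m(1−p*) = e·p* gives m = e·p*/(1−p*) = 0.378×0.53782/0.46218 = 0.43985.
Starting from p₀ = 0.53782; update p ← p + (dp/dt)·Δt with the new parameters.
  1  |  dp/dt·Δt = -0.087416  |  p_1 = 0.450399
  2  |  dp/dt·Δt = -0.001714  |  p_2 = 0.448685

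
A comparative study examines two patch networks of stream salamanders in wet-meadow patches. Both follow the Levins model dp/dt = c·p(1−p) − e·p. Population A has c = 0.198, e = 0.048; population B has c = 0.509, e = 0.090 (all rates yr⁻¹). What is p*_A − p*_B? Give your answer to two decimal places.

A: p*_A = 1 − 0.048/0.198 = 0.7576.
B: p*_B = 1 − 0.090/0.509 = 0.8232.
p*_A − p*_B = 0.7576 − 0.8232 = -0.0656.

-0.07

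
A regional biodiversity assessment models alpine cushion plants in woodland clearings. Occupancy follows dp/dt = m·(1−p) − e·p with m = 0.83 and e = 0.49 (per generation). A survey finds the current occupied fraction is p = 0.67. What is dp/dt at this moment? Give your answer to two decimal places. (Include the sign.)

Colonization term: m·(1−p) = 0.83×0.3300 = 0.27390.
Extinction term: e·p = 0.32830.
dp/dt = 0.27390 − 0.32830 = -0.05440.

-0.05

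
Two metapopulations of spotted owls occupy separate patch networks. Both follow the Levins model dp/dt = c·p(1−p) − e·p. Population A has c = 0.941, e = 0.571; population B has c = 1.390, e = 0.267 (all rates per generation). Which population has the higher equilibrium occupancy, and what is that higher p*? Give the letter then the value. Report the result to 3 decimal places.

B, 0.808

A: p*_A = 1 − 0.571/0.941 = 0.3932.
B: p*_B = 1 − 0.267/1.390 = 0.8079.
B is higher at 0.8079.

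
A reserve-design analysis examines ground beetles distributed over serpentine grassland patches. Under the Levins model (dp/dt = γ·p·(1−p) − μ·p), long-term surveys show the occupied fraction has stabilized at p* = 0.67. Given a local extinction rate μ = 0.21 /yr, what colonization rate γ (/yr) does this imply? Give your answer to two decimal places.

At equilibrium γ(1−p*) = μ, so γ = μ/(1−p*).
γ = 0.21/(1 − 0.67) = 0.21/0.3300 = 0.6364.

0.64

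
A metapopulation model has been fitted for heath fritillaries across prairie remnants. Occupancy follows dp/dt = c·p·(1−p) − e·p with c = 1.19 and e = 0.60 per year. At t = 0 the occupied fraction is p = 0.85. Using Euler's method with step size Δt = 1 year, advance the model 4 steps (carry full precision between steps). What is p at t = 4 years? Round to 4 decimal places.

Update rule: p ← p + [c·p·(1−p) − e·p]·Δt with Δt = 1.
step 1: Δp = -0.35828, p = 0.49172
step 2: Δp = +0.00238, p = 0.49411
step 3: Δp = +0.00099, p = 0.49510
step 4: Δp = +0.00041, p = 0.49551

0.4955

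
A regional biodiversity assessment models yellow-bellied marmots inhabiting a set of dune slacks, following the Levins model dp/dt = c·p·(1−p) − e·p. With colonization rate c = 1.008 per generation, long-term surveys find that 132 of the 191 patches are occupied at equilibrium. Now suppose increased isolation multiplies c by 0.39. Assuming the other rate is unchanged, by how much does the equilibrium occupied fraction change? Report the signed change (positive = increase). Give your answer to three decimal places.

-0.483

Observed p* = 132/191 = 0.69110.
Balance c(1−p*) = e gives e = 1.008×(1 − 0.69110) = 0.31137.
New p* = 1 − e/c = 1 − 0.31137/0.39312 = 0.20795.
Δp* = 0.20795 − 0.69110 = -0.48315.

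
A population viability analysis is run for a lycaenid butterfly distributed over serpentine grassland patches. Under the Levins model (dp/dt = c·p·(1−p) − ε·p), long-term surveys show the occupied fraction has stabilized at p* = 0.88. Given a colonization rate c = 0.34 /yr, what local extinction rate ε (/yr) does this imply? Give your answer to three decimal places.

0.041

At equilibrium c(1−p*) = ε.
ε = 0.34 × (1 − 0.88) = 0.34 × 0.1200 = 0.0408.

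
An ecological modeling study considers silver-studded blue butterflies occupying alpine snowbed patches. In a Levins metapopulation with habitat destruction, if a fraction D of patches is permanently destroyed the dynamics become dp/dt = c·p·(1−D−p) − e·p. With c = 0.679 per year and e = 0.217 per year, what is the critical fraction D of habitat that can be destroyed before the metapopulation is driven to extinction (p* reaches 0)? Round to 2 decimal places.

0.68

The nontrivial equilibrium is p* = (1−D) − e/c; extinction occurs when this hits zero.
So D_crit = 1 − e/c = 1 − 0.217/0.679 = 1 − 0.3196 = 0.6804.
This equals the undisturbed p*, a classic result of Lande's extension.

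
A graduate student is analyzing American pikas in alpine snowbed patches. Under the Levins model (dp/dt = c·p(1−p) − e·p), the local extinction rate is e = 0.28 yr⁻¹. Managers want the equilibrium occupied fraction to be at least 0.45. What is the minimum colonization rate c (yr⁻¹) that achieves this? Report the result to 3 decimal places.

0.509

p* = 1 − e/c ≥ 0.45 requires e/c ≤ 0.5500, i.e. c ≥ e/0.5500.
c_min = 0.28/0.5500 = 0.5091.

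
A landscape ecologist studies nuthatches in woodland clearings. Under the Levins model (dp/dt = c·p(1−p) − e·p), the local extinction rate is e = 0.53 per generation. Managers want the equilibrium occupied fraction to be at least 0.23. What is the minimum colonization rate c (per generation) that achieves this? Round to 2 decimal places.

0.69

p* = 1 − e/c ≥ 0.23 requires e/c ≤ 0.7700, i.e. c ≥ e/0.7700.
c_min = 0.53/0.7700 = 0.6883.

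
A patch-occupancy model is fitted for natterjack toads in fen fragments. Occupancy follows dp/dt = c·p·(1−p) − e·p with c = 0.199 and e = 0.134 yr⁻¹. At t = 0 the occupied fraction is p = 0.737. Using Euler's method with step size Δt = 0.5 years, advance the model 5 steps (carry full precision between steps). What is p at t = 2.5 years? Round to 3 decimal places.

0.615

Update rule: p ← p + [c·p·(1−p) − e·p]·Δt with Δt = 0.5.
step 1: Δp = -0.03009, p = 0.70691
step 2: Δp = -0.02675, p = 0.68016
step 3: Δp = -0.02393, p = 0.65623
step 4: Δp = -0.02152, p = 0.63471
step 5: Δp = -0.01946, p = 0.61526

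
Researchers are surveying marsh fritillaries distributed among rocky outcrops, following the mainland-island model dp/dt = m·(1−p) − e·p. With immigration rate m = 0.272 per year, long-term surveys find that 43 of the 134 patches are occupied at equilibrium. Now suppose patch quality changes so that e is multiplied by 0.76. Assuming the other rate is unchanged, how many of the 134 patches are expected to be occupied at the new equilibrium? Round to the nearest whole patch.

51

Observed p* = 43/134 = 0.32090.
Balance m(1−p*) = e·p* gives e = m(1−p*)/p* = 0.272×0.67910/0.32090 = 0.57562.
New p* = m/(m+e) = 0.27200/(0.27200+0.43747) = 0.38338.
Expected occupied = 134 × 0.38338 = 51.37 ≈ 51.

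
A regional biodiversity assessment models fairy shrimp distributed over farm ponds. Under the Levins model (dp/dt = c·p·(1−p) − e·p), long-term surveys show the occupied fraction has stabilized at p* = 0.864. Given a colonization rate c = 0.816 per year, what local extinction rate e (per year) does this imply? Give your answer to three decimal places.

0.111

At equilibrium c(1−p*) = e.
e = 0.816 × (1 − 0.864) = 0.816 × 0.1360 = 0.1110.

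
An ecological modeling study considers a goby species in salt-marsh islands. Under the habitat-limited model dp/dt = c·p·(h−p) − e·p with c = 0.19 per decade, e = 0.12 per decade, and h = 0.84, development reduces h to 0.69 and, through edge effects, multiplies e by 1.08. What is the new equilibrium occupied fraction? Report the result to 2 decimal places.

Before: p* = h − e/c = 0.84 − 0.12/0.19 = 0.84 − 0.6316 = 0.2084.
After: c = 0.19, e = 0.1296, h = 0.69; p* = 0.69 − 0.1296/0.19 = 0.0079.

0.01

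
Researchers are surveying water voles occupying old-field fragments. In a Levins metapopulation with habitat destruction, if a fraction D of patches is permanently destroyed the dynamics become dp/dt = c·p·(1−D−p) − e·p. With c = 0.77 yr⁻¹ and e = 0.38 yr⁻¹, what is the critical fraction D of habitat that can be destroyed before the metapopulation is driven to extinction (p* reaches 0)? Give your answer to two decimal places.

The nontrivial equilibrium is p* = (1−D) − e/c; extinction occurs when this hits zero.
So D_crit = 1 − e/c = 1 − 0.38/0.77 = 1 − 0.4935 = 0.5065.
This equals the undisturbed p*, a classic result of Lande's extension.

0.51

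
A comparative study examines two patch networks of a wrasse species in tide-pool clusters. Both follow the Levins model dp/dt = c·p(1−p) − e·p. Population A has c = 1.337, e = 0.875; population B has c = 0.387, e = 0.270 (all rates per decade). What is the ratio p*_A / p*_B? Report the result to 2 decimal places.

1.14

A: p*_A = 1 − 0.875/1.337 = 0.3455.
B: p*_B = 1 − 0.270/0.387 = 0.3023.
p*_A / p*_B = 0.3455/0.3023 = 1.1430.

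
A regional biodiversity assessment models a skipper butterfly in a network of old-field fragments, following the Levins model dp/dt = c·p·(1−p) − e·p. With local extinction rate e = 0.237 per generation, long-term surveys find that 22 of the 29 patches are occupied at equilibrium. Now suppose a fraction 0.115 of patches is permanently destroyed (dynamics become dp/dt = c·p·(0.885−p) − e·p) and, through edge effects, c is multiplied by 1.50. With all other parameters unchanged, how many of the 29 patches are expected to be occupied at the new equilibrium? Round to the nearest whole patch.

21

Observed p* = 22/29 = 0.75862.
Balance c(1−p*) = e gives c = e/(1 − 0.75862) = 0.237/0.24138 = 0.98185.
New p* = 0.885 − e/c = 0.885 − 0.23700/1.47277 = 0.72408.
Expected occupied = 29 × 0.72408 = 21.00 ≈ 21.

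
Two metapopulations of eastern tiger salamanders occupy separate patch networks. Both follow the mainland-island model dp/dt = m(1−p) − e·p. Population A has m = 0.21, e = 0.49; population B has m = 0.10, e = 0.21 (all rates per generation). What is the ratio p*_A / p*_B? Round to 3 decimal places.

0.930

A: p*_A = m/(m+e) = 0.21/0.7000 = 0.3000.
B: p*_B = 0.10/0.3100 = 0.3226.
p*_A / p*_B = 0.3000/0.3226 = 0.9300.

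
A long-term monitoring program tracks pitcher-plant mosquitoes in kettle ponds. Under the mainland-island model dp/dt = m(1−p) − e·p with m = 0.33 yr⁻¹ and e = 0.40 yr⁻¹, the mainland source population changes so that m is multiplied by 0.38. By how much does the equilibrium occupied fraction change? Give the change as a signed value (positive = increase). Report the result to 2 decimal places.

-0.21

Before: p* = 0.33/(0.33+0.40) = 0.4521.
After: m = 0.1254, e = 0.4; p* = 0.1254/0.5254 = 0.2387.
Δp* = 0.2387 − 0.4521 = -0.2134.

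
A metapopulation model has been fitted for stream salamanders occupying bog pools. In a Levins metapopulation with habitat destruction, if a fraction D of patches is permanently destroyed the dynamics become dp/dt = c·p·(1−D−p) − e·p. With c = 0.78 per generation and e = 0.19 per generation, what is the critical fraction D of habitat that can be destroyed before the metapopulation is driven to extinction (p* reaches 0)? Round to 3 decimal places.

The nontrivial equilibrium is p* = (1−D) − e/c; extinction occurs when this hits zero.
So D_crit = 1 − e/c = 1 − 0.19/0.78 = 1 − 0.2436 = 0.7564.
Note this equals the original equilibrium occupancy — the Levins extinction-debt result.

0.756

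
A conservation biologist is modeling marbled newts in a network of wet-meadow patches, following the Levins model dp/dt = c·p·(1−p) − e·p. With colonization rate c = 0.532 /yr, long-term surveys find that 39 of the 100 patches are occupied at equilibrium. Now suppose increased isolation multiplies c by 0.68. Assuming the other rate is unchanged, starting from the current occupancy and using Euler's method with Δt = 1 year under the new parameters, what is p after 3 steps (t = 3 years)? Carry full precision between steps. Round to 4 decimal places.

Observed p* = 39/100 = 0.39000.
Balance c(1−p*) = e gives e = 0.532×(1 − 0.39000) = 0.32452.
Starting from p₀ = 0.39000; update p ← p + (dp/dt)·Δt with the new parameters.
t = 1: p = 0.39000 + (-0.04050) = 0.34950
t = 2: p = 0.34950 + (-0.03117) = 0.31833
t = 3: p = 0.31833 + (-0.02480) = 0.29352

0.2935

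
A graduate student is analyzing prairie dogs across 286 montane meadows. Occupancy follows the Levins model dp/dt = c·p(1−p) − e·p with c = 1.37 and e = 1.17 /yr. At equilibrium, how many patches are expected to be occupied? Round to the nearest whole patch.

p* = 1 − e/c = 1 − 1.17/1.37 = 0.1460.
Expected occupied patches = N × p* = 286 × 0.1460 = 41.75 ≈ 42.

42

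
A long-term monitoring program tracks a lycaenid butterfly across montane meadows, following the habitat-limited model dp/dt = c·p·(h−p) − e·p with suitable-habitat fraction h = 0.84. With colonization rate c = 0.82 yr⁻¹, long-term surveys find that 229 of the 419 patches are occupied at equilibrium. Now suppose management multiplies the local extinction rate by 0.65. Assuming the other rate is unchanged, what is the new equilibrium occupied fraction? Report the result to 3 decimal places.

0.649

Observed p* = 229/419 = 0.54654.
Balance c(h−p*) = e gives e = 0.82×(0.84 − 0.54654) = 0.24064.
New p* = 0.84 − e/c = 0.84 − 0.15642/0.82000 = 0.64924.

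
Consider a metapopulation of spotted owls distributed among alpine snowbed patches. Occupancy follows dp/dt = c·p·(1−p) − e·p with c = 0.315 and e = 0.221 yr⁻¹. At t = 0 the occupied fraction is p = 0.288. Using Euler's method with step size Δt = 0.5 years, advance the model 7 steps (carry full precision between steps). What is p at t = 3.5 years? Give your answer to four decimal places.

0.2909

Update rule: p ← p + [c·p·(1−p) − e·p]·Δt with Δt = 0.5.
  1  |  dp/dt·Δt = +0.000472  |  p_1 = 0.288472
  2  |  dp/dt·Δt = +0.000452  |  p_2 = 0.288924
  3  |  dp/dt·Δt = +0.000432  |  p_3 = 0.289356
  4  |  dp/dt·Δt = +0.000413  |  p_4 = 0.289769
  5  |  dp/dt·Δt = +0.000395  |  p_5 = 0.290163
  6  |  dp/dt·Δt = +0.000377  |  p_6 = 0.290540
  7  |  dp/dt·Δt = +0.000360  |  p_7 = 0.290900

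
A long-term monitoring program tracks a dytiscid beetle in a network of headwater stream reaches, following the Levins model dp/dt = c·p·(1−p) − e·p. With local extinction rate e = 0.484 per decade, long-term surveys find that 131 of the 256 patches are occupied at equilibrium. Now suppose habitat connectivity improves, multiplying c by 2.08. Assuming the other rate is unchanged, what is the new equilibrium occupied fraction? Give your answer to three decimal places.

0.765

Observed p* = 131/256 = 0.51172.
Balance c(1−p*) = e gives c = e/(1 − 0.51172) = 0.484/0.48828 = 0.99123.
New p* = 1 − e/c = 1 − 0.48400/2.06176 = 0.76525.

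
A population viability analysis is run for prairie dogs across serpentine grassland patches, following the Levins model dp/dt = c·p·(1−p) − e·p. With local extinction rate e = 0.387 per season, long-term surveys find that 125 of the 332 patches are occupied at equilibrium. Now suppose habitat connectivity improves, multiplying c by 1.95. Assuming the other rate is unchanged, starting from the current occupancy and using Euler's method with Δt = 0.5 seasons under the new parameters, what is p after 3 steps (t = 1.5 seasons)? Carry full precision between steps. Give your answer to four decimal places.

0.5617

Observed p* = 125/332 = 0.37651.
Balance c(1−p*) = e gives c = e/(1 − 0.37651) = 0.387/0.62349 = 0.62070.
Starting from p₀ = 0.37651; update p ← p + (dp/dt)·Δt with the new parameters.
t = 0.5: p = 0.37651 + (+0.06921) = 0.44572
t = 1: p = 0.44572 + (+0.06327) = 0.50898
t = 1.5: p = 0.50898 + (+0.05276) = 0.56174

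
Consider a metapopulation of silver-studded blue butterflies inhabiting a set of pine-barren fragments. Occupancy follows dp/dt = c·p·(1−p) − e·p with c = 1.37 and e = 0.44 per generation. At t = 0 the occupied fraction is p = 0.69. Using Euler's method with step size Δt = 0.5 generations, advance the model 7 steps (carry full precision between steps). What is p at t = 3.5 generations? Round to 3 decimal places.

0.679

Update rule: p ← p + [c·p·(1−p) − e·p]·Δt with Δt = 0.5.
p: 0.69000 → 0.68472  (Δp = -0.00528)
p: 0.68472 → 0.68196  (Δp = -0.00276)
p: 0.68196 → 0.68050  (Δp = -0.00146)
p: 0.68050 → 0.67972  (Δp = -0.00078)
p: 0.67972 → 0.67931  (Δp = -0.00041)
p: 0.67931 → 0.67909  (Δp = -0.00022)
p: 0.67909 → 0.67897  (Δp = -0.00012)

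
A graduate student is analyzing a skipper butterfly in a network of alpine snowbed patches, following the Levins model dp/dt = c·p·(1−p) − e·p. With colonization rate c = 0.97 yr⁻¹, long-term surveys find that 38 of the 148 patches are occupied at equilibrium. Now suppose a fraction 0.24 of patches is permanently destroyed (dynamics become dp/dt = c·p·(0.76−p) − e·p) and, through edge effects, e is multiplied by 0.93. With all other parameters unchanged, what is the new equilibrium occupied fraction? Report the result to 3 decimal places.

Observed p* = 38/148 = 0.25676.
Balance c(1−p*) = e gives e = 0.97×(1 − 0.25676) = 0.72094.
New p* = 0.76 − e/c = 0.76 − 0.67047/0.97000 = 0.06879.

0.069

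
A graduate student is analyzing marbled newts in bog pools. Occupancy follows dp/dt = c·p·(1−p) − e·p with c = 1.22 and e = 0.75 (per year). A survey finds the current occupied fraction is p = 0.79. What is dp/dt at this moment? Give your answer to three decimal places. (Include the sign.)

Colonization term: c·p·(1−p) = 1.22×0.79×0.2100 = 0.20240.
Extinction term: e·p = 0.59250.
dp/dt = 0.20240 − 0.59250 = -0.39010.

-0.390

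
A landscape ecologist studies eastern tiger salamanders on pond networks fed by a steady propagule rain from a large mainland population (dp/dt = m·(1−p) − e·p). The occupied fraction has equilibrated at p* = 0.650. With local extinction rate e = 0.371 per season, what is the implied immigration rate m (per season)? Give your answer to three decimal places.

0.689

At equilibrium m(1−p*) = e·p*, so m = e·p*/(1−p*).
m = 0.371 × 0.650 / 0.3500 = 0.2412/0.3500 = 0.6890.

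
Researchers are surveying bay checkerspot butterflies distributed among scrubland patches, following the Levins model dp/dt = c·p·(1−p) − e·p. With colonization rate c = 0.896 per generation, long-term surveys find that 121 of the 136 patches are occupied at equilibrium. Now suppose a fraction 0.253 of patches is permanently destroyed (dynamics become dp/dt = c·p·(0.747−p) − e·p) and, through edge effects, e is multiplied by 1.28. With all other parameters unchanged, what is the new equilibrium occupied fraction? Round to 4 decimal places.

0.6058

Observed p* = 121/136 = 0.88971.
Balance c(1−p*) = e gives e = 0.896×(1 − 0.88971) = 0.09882.
New p* = 0.747 − e/c = 0.747 − 0.12649/0.89600 = 0.60583.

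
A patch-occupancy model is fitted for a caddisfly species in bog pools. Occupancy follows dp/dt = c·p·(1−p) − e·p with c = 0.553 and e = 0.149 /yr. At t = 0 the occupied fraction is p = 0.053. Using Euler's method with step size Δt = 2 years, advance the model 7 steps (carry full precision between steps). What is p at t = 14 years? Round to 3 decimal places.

0.709

Update rule: p ← p + [c·p·(1−p) − e·p]·Δt with Δt = 2.
step 1: Δp = +0.03972, p = 0.09272
step 2: Δp = +0.06541, p = 0.15813
step 3: Δp = +0.10011, p = 0.25824
step 4: Δp = +0.13490, p = 0.39314
step 5: Δp = +0.14672, p = 0.53985
step 6: Δp = +0.11387, p = 0.65372
step 7: Δp = +0.05556, p = 0.70928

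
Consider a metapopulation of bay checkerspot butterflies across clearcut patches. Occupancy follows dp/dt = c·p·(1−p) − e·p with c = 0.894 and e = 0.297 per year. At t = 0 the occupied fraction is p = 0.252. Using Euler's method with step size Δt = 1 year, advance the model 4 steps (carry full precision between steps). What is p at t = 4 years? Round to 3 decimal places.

Update rule: p ← p + [c·p·(1−p) − e·p]·Δt with Δt = 1.
  1  |  dp/dt·Δt = +0.093671  |  p_1 = 0.345671
  2  |  dp/dt·Δt = +0.099543  |  p_2 = 0.445214
  3  |  dp/dt·Δt = +0.088588  |  p_3 = 0.533802
  4  |  dp/dt·Δt = +0.063939  |  p_4 = 0.597742

0.598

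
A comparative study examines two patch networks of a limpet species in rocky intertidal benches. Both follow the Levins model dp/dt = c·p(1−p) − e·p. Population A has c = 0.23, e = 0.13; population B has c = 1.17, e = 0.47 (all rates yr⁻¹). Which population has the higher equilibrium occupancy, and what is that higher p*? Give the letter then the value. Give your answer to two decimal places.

A: p*_A = 1 − 0.13/0.23 = 0.4348.
B: p*_B = 1 − 0.47/1.17 = 0.5983.
B is higher at 0.5983.

B, 0.60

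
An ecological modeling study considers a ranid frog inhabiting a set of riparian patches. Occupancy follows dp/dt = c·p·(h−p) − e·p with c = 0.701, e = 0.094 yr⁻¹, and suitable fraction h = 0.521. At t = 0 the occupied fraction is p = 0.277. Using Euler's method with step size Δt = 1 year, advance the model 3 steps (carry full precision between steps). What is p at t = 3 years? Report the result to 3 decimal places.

0.332

Update rule: p ← p + [c·p·(h−p) − e·p]·Δt with Δt = 1.
  1  |  dp/dt·Δt = +0.021341  |  p_1 = 0.298341
  2  |  dp/dt·Δt = +0.018522  |  p_2 = 0.316863
  3  |  dp/dt·Δt = +0.015558  |  p_3 = 0.332421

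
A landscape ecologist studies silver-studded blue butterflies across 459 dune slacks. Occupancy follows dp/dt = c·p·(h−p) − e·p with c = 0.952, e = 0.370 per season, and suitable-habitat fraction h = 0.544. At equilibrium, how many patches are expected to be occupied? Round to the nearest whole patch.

p* = h − e/c = 0.544 − 0.3887 = 0.1553.
Expected occupied patches = N × p* = 459 × 0.1553 = 71.30 ≈ 71.

71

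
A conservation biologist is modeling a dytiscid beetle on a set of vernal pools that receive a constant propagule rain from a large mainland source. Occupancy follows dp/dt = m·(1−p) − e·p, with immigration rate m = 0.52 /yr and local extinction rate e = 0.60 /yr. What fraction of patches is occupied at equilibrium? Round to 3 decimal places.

At equilibrium the propagule rain into empty patches balances local extinction: m(1−p*) = e·p*.
p* = m/(m+e) = 0.52/(0.52+0.60) = 0.52/1.1200 = 0.4643.

0.464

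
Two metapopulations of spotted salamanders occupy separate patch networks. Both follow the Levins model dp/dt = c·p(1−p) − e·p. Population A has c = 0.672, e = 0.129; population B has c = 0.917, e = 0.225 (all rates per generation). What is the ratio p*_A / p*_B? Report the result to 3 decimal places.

A: p*_A = 1 − 0.129/0.672 = 0.8080.
B: p*_B = 1 − 0.225/0.917 = 0.7546.
p*_A / p*_B = 0.8080/0.7546 = 1.0708.

1.071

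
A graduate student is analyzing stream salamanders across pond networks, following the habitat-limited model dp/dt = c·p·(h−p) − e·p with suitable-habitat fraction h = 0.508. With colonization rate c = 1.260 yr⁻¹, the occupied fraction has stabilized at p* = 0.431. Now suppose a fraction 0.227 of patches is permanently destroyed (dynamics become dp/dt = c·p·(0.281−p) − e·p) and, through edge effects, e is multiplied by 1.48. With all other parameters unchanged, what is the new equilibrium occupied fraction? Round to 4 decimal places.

Balance c(h−p*) = e gives e = 1.260×(0.508 − 0.43100) = 0.09702.
New p* = 0.281 − e/c = 0.281 − 0.14359/1.26000 = 0.16704.

0.1670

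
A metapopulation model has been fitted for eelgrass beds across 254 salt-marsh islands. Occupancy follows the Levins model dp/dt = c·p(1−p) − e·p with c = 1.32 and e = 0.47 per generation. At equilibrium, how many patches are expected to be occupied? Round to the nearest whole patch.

p* = 1 − e/c = 1 − 0.47/1.32 = 0.6439.
Expected occupied patches = N × p* = 254 × 0.6439 = 163.56 ≈ 164.

164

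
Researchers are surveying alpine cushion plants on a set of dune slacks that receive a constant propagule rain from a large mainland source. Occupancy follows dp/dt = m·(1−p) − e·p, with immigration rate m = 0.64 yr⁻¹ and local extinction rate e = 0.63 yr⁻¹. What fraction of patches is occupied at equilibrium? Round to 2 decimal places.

0.50

Setting dp/dt = 0: m − m·p* = e·p*, so m = (m+e)·p*.
p* = m/(m+e) = 0.64/(0.64+0.63) = 0.64/1.2700 = 0.5039.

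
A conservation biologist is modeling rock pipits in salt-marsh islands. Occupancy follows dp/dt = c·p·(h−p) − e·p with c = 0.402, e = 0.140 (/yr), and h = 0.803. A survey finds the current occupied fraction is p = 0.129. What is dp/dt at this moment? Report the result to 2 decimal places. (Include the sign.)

0.02

Colonization term: c·p·(h−p) = 0.402×0.129×0.6740 = 0.03495.
Extinction term: e·p = 0.01806.
dp/dt = 0.03495 − 0.01806 = 0.01689.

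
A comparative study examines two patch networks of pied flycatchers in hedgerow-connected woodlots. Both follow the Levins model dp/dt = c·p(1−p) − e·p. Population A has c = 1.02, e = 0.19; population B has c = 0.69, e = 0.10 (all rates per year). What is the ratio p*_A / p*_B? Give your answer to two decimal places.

A: p*_A = 1 − 0.19/1.02 = 0.8137.
B: p*_B = 1 − 0.10/0.69 = 0.8551.
p*_A / p*_B = 0.8137/0.8551 = 0.9516.

0.95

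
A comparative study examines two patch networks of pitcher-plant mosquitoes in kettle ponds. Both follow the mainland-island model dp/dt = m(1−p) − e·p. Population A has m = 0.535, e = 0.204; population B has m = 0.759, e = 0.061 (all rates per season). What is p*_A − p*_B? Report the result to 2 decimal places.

A: p*_A = m/(m+e) = 0.535/0.7390 = 0.7240.
B: p*_B = 0.759/0.8200 = 0.9256.
p*_A − p*_B = 0.7240 − 0.9256 = -0.2017.

-0.20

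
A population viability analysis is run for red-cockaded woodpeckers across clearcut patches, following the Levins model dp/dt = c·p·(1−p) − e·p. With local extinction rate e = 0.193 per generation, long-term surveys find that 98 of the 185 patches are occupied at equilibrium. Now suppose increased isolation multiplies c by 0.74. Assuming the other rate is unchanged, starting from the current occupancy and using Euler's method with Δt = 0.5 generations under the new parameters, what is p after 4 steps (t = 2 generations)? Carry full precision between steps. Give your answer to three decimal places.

0.484

Observed p* = 98/185 = 0.52973.
Balance c(1−p*) = e gives c = e/(1 − 0.52973) = 0.193/0.47027 = 0.41040.
Starting from p₀ = 0.52973; update p ← p + (dp/dt)·Δt with the new parameters.
t = 0.5: p = 0.52973 + (-0.01329) = 0.51644
t = 1: p = 0.51644 + (-0.01192) = 0.50452
t = 1.5: p = 0.50452 + (-0.01073) = 0.49380
t = 2: p = 0.49380 + (-0.00969) = 0.48410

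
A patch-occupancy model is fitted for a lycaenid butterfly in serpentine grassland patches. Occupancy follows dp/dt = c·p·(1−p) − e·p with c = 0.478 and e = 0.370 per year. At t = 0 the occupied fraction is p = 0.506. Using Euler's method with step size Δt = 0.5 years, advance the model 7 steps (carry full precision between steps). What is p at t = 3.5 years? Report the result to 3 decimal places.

Update rule: p ← p + [c·p·(1−p) − e·p]·Δt with Δt = 0.5.
t = 0.5: p = 0.50600 + (-0.03387) = 0.47213
t = 1: p = 0.47213 + (-0.02778) = 0.44435
t = 1.5: p = 0.44435 + (-0.02320) = 0.42116
t = 2: p = 0.42116 + (-0.01965) = 0.40151
t = 2.5: p = 0.40151 + (-0.01685) = 0.38466
t = 3: p = 0.38466 + (-0.01459) = 0.37007
t = 3.5: p = 0.37007 + (-0.01275) = 0.35732

0.357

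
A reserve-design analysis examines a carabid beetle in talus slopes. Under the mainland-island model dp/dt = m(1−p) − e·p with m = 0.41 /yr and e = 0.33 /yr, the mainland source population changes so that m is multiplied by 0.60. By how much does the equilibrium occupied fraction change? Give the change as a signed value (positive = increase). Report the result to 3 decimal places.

Before: p* = 0.41/(0.41+0.33) = 0.5541.
After: m = 0.246, e = 0.33; p* = 0.246/0.5760 = 0.4271.
Δp* = 0.4271 − 0.5541 = -0.1270.

-0.127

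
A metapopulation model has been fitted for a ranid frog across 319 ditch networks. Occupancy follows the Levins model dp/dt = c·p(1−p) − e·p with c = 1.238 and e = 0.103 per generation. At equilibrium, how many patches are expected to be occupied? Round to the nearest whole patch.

p* = 1 − e/c = 1 − 0.103/1.238 = 0.9168.
Expected occupied patches = N × p* = 319 × 0.9168 = 292.46 ≈ 292.

292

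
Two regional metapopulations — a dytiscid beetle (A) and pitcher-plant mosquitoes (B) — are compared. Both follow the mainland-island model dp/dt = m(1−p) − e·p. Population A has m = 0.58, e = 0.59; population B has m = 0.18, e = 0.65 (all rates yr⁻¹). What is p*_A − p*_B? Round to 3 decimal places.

0.279

A: p*_A = m/(m+e) = 0.58/1.1700 = 0.4957.
B: p*_B = 0.18/0.8300 = 0.2169.
p*_A − p*_B = 0.4957 − 0.2169 = 0.2789.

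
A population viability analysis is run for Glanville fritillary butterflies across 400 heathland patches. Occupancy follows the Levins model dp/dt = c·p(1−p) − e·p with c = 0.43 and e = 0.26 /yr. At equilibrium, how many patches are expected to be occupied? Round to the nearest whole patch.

158

p* = 1 − e/c = 1 − 0.26/0.43 = 0.3953.
Expected occupied patches = N × p* = 400 × 0.3953 = 158.14 ≈ 158.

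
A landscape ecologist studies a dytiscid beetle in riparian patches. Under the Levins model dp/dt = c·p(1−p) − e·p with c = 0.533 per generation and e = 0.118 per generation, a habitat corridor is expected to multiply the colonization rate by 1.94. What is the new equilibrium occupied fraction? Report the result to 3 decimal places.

Before: p* = 1 − 0.118/0.533 = 0.7786.
After the change, c = 1.03402, e = 0.118, so p* = 1 − 0.118/1.03402 = 0.8859.

0.886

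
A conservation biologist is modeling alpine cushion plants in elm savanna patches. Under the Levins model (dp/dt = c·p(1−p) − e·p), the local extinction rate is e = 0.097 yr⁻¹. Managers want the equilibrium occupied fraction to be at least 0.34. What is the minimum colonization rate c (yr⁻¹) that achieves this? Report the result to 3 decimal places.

0.147

p* = 1 − e/c ≥ 0.34 requires e/c ≤ 0.6600, i.e. c ≥ e/0.6600.
c_min = 0.097/0.6600 = 0.1470.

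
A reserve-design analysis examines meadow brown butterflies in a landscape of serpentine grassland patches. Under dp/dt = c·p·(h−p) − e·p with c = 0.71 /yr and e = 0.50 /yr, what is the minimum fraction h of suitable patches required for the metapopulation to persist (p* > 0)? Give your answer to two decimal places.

p* = h − e/c is positive only when h > e/c.
h_min = e/c = 0.50/0.71 = 0.7042.

0.70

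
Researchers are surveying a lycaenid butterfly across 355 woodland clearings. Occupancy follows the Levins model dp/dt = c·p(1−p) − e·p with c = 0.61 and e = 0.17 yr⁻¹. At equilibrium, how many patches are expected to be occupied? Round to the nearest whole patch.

256

p* = 1 − e/c = 1 − 0.17/0.61 = 0.7213.
Expected occupied patches = N × p* = 355 × 0.7213 = 256.07 ≈ 256.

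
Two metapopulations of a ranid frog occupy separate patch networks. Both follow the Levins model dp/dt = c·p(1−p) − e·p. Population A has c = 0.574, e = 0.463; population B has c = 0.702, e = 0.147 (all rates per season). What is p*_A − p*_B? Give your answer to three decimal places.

-0.597

A: p*_A = 1 − 0.463/0.574 = 0.1934.
B: p*_B = 1 − 0.147/0.702 = 0.7906.
p*_A − p*_B = 0.1934 − 0.7906 = -0.5972.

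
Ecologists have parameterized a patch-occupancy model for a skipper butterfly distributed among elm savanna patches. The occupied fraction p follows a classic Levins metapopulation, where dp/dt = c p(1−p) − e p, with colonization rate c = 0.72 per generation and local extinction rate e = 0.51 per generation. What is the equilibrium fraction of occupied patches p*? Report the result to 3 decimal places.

At equilibrium, colonization balances extinction: c·p*·(1−p*) = e·p*.
So p* = 1 − e/c = 1 − 0.51/0.72 = 1 − 0.7083 = 0.2917.

0.292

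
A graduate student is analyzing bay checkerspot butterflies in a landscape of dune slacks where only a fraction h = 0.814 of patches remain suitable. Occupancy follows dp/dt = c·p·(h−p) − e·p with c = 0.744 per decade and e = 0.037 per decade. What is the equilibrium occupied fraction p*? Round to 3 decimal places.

0.764

Setting dp/dt = 0 and dividing by p* gives c·(h−p*) = e.
So p* = h − e/c = 0.814 − 0.037/0.744 = 0.814 − 0.0497 = 0.7643.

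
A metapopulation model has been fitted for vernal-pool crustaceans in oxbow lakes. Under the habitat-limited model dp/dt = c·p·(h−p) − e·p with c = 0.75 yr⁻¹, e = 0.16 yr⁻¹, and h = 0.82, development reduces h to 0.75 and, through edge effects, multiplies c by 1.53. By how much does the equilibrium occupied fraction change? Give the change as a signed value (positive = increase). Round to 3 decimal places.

0.004

Before: p* = h − e/c = 0.82 − 0.16/0.75 = 0.82 − 0.2133 = 0.6067.
After: c = 1.1475, e = 0.16, h = 0.75; p* = 0.75 − 0.16/1.1475 = 0.6106.
Δp* = 0.6106 − 0.6067 = +0.0039.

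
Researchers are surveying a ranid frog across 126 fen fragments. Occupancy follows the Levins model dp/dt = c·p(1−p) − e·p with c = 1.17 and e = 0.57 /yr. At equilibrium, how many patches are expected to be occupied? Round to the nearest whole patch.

p* = 1 − e/c = 1 − 0.57/1.17 = 0.5128.
Expected occupied patches = N × p* = 126 × 0.5128 = 64.62 ≈ 65.

65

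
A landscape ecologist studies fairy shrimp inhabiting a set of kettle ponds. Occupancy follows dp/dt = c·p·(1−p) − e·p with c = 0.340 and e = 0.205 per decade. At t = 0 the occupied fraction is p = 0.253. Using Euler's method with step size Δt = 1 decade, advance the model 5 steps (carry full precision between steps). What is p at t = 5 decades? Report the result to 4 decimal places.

Update rule: p ← p + [c·p·(1−p) − e·p]·Δt with Δt = 1.
t = 1: p = 0.25300 + (+0.01239) = 0.26539
t = 2: p = 0.26539 + (+0.01188) = 0.27727
t = 3: p = 0.27727 + (+0.01129) = 0.28857
t = 4: p = 0.28857 + (+0.01064) = 0.29921
t = 5: p = 0.29921 + (+0.00995) = 0.30916

0.3092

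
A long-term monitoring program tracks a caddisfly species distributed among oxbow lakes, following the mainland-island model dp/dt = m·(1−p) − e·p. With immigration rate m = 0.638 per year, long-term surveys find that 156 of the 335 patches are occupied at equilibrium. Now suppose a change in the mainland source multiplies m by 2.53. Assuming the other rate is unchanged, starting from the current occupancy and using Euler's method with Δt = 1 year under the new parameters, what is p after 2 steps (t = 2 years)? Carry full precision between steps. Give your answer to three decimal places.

Observed p* = 156/335 = 0.46567.
Balance m(1−p*) = e·p* gives e = m(1−p*)/p* = 0.638×0.53433/0.46567 = 0.73206.
Starting from p₀ = 0.46567; update p ← p + (dp/dt)·Δt with the new parameters.
  1  |  dp/dt·Δt = +0.521579  |  p_1 = 0.987251
  2  |  dp/dt·Δt = -0.702152  |  p_2 = 0.285099

0.285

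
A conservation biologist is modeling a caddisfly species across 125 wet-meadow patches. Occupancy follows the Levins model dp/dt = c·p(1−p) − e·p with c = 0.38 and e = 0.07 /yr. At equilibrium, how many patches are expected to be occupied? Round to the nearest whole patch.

102

p* = 1 − e/c = 1 − 0.07/0.38 = 0.8158.
Expected occupied patches = N × p* = 125 × 0.8158 = 101.97 ≈ 102.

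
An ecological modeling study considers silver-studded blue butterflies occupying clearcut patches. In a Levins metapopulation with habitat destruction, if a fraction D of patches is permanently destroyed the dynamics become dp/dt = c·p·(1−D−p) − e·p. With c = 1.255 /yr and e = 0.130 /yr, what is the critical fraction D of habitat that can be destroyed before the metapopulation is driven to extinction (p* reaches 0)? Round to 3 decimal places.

0.896

The nontrivial equilibrium is p* = (1−D) − e/c; extinction occurs when this hits zero.
So D_crit = 1 − e/c = 1 − 0.130/1.255 = 1 − 0.1036 = 0.8964.
This equals the undisturbed p*, a classic result of Lande's extension.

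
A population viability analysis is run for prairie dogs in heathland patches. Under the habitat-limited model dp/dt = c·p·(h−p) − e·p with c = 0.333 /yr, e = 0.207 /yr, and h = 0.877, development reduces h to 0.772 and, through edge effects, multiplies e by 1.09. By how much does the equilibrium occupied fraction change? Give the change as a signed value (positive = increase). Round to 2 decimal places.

-0.16

Before: p* = h − e/c = 0.877 − 0.207/0.333 = 0.877 − 0.6216 = 0.2554.
After: c = 0.333, e = 0.22563, h = 0.772; p* = 0.772 − 0.22563/0.333 = 0.0944.
Δp* = 0.0944 − 0.2554 = -0.1609.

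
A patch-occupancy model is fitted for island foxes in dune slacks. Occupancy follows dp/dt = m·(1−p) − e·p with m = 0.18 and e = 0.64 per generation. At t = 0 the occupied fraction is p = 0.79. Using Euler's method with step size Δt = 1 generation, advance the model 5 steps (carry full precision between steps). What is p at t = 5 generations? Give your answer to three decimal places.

0.220

Update rule: p ← p + [m·(1−p) − e·p]·Δt with Δt = 1.
  1  |  dp/dt·Δt = -0.467800  |  p_1 = 0.322200
  2  |  dp/dt·Δt = -0.084204  |  p_2 = 0.237996
  3  |  dp/dt·Δt = -0.015157  |  p_3 = 0.222839
  4  |  dp/dt·Δt = -0.002728  |  p_4 = 0.220111
  5  |  dp/dt·Δt = -0.000491  |  p_5 = 0.219620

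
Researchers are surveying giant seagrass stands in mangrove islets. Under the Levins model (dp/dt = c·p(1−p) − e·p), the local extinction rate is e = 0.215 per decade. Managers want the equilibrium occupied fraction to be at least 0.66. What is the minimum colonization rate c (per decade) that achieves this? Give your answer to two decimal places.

0.63

p* = 1 − e/c ≥ 0.66 requires e/c ≤ 0.3400, i.e. c ≥ e/0.3400.
c_min = 0.215/0.3400 = 0.6324.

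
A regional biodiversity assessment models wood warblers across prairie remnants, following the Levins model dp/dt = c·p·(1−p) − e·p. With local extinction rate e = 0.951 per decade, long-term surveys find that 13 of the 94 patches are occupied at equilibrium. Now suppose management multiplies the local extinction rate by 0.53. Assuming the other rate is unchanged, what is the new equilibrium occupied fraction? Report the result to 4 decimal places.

0.5433

Observed p* = 13/94 = 0.13830.
Balance c(1−p*) = e gives c = e/(1 − 0.13830) = 0.951/0.86170 = 1.10363.
New p* = 1 − e/c = 1 − 0.50403/1.10363 = 0.54330.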